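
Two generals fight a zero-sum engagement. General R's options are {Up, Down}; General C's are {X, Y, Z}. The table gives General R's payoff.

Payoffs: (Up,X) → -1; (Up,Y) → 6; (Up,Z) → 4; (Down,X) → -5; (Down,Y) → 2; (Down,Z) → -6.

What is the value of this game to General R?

Row minima: Up → -1, Down → -6; maximin = -1.
Column maxima: X → -1, Y → 6, Z → 4; minimax = -1.
Since maximin = minimax = -1, there is a saddle point and the value is -1.

-1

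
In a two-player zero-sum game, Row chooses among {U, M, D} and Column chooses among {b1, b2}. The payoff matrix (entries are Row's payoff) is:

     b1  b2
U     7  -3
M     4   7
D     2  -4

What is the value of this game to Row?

61/13

Row minima: U → -3, M → 4, D → -4; maximin = 4.
Column maxima: b1 → 7, b2 → 7; minimax = 7.
4 ≠ 7, so there is no saddle point; optimal play is mixed.
D is strictly dominated by U, so Row never plays it.
On the remaining 2×2 (U, M vs b1, b2):
Let Row play U with probability p. Expected payoff against b1: 7p + 4(1−p) = 3p + 4; against b2: (-3)p + 7(1−p) = −10p + 7.
Setting these equal: 3p + 4 = −10p + 7 ⇒ 13p = 3 ⇒ p = 3/13, and the value is (3)·(3/13) + 4 = 61/13.
For Column: with q = P(b1), equating U's and M's payoffs gives 10q − 3 = −3q + 7 ⇒ q = 10/13.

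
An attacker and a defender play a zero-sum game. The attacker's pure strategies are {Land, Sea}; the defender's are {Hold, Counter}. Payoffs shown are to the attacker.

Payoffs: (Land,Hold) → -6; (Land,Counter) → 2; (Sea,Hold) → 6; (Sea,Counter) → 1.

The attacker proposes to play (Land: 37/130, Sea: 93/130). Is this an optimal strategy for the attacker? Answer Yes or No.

No

Against Hold this mix gives (37/130)·(-6) + (93/130)·6 = 168/65.
Against Counter this mix gives (37/130)·2 + (93/130)·1 = 167/130.
The defender will play Counter, holding the attacker to 167/130. Shifting weight toward the row that does better against Counter would raise this floor (the equalizing mix achieves 18/13 against both Counter and Hold), so the proposed strategy is not optimal.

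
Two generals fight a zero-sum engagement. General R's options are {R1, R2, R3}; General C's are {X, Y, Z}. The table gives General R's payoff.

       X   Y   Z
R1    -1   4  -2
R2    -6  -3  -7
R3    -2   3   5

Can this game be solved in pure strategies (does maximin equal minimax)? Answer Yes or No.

No

Row minima: R1 → -2, R2 → -7, R3 → -2; maximin = -2.
Column maxima: X → -1, Y → 4, Z → 5; minimax = -1.
-2 ≠ -1, so no pure-strategy equilibrium exists.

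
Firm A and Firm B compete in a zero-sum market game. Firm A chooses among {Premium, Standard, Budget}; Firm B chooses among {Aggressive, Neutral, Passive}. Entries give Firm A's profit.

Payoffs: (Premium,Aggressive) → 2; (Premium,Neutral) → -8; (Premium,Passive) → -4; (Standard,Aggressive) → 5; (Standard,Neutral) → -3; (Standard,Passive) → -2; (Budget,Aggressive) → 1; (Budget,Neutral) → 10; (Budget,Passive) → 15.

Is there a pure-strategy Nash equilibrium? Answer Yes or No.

Row minima: Premium → -8, Standard → -3, Budget → 1; maximin = 1.
Column maxima: Aggressive → 5, Neutral → 10, Passive → 15; minimax = 5.
1 ≠ 5, so no pure-strategy equilibrium exists.

No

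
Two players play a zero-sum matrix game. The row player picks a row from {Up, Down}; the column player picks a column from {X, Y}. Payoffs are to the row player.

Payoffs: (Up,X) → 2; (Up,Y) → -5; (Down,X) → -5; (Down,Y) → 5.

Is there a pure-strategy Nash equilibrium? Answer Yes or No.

No

Row minima: Up → -5, Down → -5; maximin = -5.
Column maxima: X → 2, Y → 5; minimax = 2.
-5 ≠ 2, so no pure-strategy equilibrium exists.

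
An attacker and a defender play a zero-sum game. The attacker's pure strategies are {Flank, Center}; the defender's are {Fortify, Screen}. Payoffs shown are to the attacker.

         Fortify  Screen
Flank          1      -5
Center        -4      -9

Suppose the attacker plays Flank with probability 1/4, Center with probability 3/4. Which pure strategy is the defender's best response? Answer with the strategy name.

If the defender plays Fortify, the attacker's expected payoff is (1/4)·1 + (3/4)·(-4) = -11/4.
If the defender plays Screen, the attacker's expected payoff is (1/4)·(-5) + (3/4)·(-9) = -8.
The defender minimizes the attacker's payoff; the smallest is -8, so the best response is Screen.

Screen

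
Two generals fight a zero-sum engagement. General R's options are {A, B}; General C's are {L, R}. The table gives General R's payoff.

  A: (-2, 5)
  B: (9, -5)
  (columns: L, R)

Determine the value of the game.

5/3

Row minima: A → -2, B → -5; maximin = -2.
Column maxima: L → 9, R → 5; minimax = 5.
-2 ≠ 5, so there is no saddle point; optimal play is mixed.
Let General R play A with probability p. Expected payoff against L: (-2)p + 9(1−p) = −11p + 9; against R: 5p + (-5)(1−p) = 10p − 5.
Setting these equal: −11p + 9 = 10p − 5 ⇒ −21p = -14 ⇒ p = 2/3, and the value is (-11)·(2/3) + 9 = 5/3.
For General C: with q = P(L), equating A's and B's payoffs gives −7q + 5 = 14q − 5 ⇒ q = 10/21.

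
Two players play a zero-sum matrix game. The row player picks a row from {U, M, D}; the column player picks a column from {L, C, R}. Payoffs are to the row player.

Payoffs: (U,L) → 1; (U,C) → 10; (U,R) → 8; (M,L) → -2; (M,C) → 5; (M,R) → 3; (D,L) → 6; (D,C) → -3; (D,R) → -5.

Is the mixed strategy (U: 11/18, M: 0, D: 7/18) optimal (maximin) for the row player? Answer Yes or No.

Yes

Against L this mix gives (11/18)·1 + (7/18)·6 = 53/18.
Against C this mix gives (11/18)·10 + (7/18)·(-3) = 89/18.
Against R this mix gives (11/18)·8 + (7/18)·(-5) = 53/18.
All of the column player's active replies (L, R) yield 53/18, and no column does worse for the row player. The mix makes the column player indifferent and guarantees 53/18, so it is optimal.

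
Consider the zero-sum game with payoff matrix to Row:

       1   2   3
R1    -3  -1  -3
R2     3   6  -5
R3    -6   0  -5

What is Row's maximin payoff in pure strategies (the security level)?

Row minima: R1 → -3, R2 → -5, R3 → -6.
The best of these is -3.

-3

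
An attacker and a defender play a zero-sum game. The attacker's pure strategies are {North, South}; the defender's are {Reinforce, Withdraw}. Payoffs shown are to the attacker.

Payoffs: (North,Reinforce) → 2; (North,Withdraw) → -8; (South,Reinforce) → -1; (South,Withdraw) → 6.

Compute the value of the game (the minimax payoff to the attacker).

4/17

Row minima: North → -8, South → -1; maximin = -1.
Column maxima: Reinforce → 2, Withdraw → 6; minimax = 2.
-1 ≠ 2, so there is no saddle point; optimal play is mixed.
Let the attacker play North with probability p. Expected payoff against Reinforce: 2p + (-1)(1−p) = 3p − 1; against Withdraw: (-8)p + 6(1−p) = −14p + 6.
Setting these equal: 3p − 1 = −14p + 6 ⇒ 17p = 7 ⇒ p = 7/17, and the value is (3)·(7/17) − 1 = 4/17.
For the defender: with q = P(Reinforce), equating North's and South's payoffs gives 10q − 8 = −7q + 6 ⇒ q = 14/17.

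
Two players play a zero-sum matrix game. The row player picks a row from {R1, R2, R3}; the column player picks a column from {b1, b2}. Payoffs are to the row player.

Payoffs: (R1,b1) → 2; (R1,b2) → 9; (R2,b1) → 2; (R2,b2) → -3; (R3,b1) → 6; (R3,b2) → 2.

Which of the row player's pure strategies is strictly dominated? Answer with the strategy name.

R2

R3 gives a strictly higher payoff than R2 against every column: 6 > 2, 2 > -3.
So R2 is strictly dominated and the row player never plays it.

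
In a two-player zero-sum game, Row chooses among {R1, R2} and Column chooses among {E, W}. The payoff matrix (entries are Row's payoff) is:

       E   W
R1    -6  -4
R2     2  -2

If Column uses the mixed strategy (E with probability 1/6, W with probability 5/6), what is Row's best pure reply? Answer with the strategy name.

Expected payoff of R1: (1/6)·(-6) + (5/6)·(-4) = -13/3.
Expected payoff of R2: (1/6)·2 + (5/6)·(-2) = -4/3.
The largest is -4/3, so Row's best response is R2.

R2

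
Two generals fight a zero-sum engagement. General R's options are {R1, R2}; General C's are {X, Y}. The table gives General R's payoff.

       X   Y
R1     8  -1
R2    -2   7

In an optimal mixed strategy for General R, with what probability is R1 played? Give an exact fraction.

Row minima: R1 → -1, R2 → -2; maximin = -1.
Column maxima: X → 8, Y → 7; minimax = 7.
-1 ≠ 7, so there is no saddle point; optimal play is mixed.
Let General R play R1 with probability p. Expected payoff against X: 8p + (-2)(1−p) = 10p − 2; against Y: (-1)p + 7(1−p) = −8p + 7.
Setting these equal: 10p − 2 = −8p + 7 ⇒ 18p = 9 ⇒ p = 1/2, and the value is (10)·(1/2) − 2 = 3.
For General C: with q = P(X), equating R1's and R2's payoffs gives 9q − 1 = −9q + 7 ⇒ q = 4/9.

1/2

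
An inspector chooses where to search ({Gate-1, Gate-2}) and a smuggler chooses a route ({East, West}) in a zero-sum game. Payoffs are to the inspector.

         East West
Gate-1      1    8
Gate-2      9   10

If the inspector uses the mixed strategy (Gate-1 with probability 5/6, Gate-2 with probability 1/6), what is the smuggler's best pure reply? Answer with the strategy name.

East

If the smuggler plays East, the inspector's expected payoff is (5/6)·1 + (1/6)·9 = 7/3.
If the smuggler plays West, the inspector's expected payoff is (5/6)·8 + (1/6)·10 = 25/3.
The smuggler minimizes the inspector's payoff; the smallest is 7/3, so the best response is East.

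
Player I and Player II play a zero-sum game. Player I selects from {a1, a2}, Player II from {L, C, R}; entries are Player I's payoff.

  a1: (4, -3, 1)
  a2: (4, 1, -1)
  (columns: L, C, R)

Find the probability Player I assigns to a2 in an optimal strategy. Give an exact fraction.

Row minima: a1 → -3, a2 → -1; maximin = -1.
Column maxima: L → 4, C → 1, R → 1; minimax = 1.
-1 ≠ 1, so there is no saddle point; optimal play is mixed.
L is strictly dominated by C (it gives Player I strictly more in every row), so Player II never plays it.
On the remaining 2×2 (a1, a2 vs C, R):
Let Player I play a1 with probability p. Expected payoff against C: (-3)p + 1(1−p) = −4p + 1; against R: 1p + (-1)(1−p) = 2p − 1.
Setting these equal: −4p + 1 = 2p − 1 ⇒ −6p = -2 ⇒ p = 1/3, and the value is (-4)·(1/3) + 1 = -1/3.
For Player II: with q = P(C), equating a1's and a2's payoffs gives −4q + 1 = 2q − 1 ⇒ q = 1/3.

2/3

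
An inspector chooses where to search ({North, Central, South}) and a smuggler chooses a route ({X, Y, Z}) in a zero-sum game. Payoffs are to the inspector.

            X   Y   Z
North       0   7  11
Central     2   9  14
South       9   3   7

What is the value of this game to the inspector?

75/13

Row minima: North → 0, Central → 2, South → 3; maximin = 3.
Column maxima: X → 9, Y → 9, Z → 14; minimax = 9.
3 ≠ 9, so there is no saddle point; optimal play is mixed.
North is strictly dominated by Central, so the inspector never plays it.
Z is strictly dominated by Y (it gives the inspector strictly more in every row), so the smuggler never plays it.
On the remaining 2×2 (Central, South vs X, Y):
Let the inspector play Central with probability p. Expected payoff against X: 2p + 9(1−p) = −7p + 9; against Y: 9p + 3(1−p) = 6p + 3.
Setting these equal: −7p + 9 = 6p + 3 ⇒ −13p = -6 ⇒ p = 6/13, and the value is (-7)·(6/13) + 9 = 75/13.
For the smuggler: with q = P(X), equating Central's and South's payoffs gives −7q + 9 = 6q + 3 ⇒ q = 6/13.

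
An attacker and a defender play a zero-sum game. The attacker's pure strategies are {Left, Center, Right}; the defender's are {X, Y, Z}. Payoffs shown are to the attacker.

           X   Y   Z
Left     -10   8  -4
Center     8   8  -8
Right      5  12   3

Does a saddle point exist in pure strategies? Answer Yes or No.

Yes

Row minima: Left → -10, Center → -8, Right → 3; maximin = 3.
Column maxima: X → 8, Y → 12, Z → 3; minimax = 3.
maximin = minimax = 3, so a saddle point exists.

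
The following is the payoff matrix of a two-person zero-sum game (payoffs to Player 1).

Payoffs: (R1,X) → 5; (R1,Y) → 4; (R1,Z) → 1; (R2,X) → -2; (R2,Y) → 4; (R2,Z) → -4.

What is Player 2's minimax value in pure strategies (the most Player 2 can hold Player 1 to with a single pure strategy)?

Column maxima: X → 5, Y → 4, Z → 1.
The smallest of these is 1.

1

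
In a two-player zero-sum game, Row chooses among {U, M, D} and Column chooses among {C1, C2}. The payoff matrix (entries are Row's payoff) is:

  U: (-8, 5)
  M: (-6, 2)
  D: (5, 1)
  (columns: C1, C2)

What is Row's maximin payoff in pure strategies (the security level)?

1

Row minima: U → -8, M → -6, D → 1.
The best of these is 1.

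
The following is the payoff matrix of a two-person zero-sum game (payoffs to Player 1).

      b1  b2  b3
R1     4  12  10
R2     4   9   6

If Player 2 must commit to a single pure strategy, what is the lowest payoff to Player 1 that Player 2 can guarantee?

4

Column maxima: b1 → 4, b2 → 12, b3 → 10.
The smallest of these is 4.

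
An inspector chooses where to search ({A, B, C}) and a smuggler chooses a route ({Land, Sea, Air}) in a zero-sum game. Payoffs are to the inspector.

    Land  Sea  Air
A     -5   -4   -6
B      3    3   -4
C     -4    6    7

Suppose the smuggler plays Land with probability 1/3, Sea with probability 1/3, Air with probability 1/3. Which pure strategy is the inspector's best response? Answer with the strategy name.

C

Expected payoff of A: (1/3)·(-5) + (1/3)·(-4) + (1/3)·(-6) = -5.
Expected payoff of B: (1/3)·3 + (1/3)·3 + (1/3)·(-4) = 2/3.
Expected payoff of C: (1/3)·(-4) + (1/3)·6 + (1/3)·7 = 3.
The largest is 3, so the inspector's best response is C.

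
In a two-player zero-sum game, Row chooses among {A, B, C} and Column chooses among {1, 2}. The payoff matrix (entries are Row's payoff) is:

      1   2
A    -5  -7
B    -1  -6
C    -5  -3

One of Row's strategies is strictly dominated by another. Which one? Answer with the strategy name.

A

B gives a strictly higher payoff than A against every column: -1 > -5, -6 > -7.
So A is strictly dominated and Row never plays it.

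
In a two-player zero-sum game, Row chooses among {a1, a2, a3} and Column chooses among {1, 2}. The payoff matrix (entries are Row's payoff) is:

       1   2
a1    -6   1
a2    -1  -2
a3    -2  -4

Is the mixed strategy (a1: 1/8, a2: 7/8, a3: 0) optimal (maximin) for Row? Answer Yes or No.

Against 1 this mix gives (1/8)·(-6) + (7/8)·(-1) = -13/8.
Against 2 this mix gives (1/8)·1 + (7/8)·(-2) = -13/8.
All of Column's active replies (1, 2) yield -13/8, and no column does worse for Row. The mix makes Column indifferent and guarantees -13/8, so it is optimal.

Yes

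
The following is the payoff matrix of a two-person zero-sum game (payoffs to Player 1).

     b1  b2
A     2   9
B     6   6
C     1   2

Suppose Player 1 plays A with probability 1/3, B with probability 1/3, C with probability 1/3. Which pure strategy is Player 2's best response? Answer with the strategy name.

If Player 2 plays b1, Player 1's expected payoff is (1/3)·2 + (1/3)·6 + (1/3)·1 = 3.
If Player 2 plays b2, Player 1's expected payoff is (1/3)·9 + (1/3)·6 + (1/3)·2 = 17/3.
Player 2 minimizes Player 1's payoff; the smallest is 3, so the best response is b1.

b1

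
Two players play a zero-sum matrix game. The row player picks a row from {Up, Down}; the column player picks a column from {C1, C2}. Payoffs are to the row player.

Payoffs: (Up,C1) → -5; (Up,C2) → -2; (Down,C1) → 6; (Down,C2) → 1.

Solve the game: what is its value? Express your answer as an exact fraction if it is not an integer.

Row minima: Up → -5, Down → 1; maximin = 1.
Column maxima: C1 → 6, C2 → 1; minimax = 1.
Since maximin = minimax = 1, there is a saddle point and the value is 1.

1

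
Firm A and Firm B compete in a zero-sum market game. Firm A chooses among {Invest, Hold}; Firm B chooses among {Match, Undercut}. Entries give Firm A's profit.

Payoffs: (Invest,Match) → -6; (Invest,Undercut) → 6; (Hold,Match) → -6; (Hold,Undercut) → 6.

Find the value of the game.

Row minima: Invest → -6, Hold → -6; maximin = -6.
Column maxima: Match → -6, Undercut → 6; minimax = -6.
Since maximin = minimax = -6, there is a saddle point and the value is -6.

-6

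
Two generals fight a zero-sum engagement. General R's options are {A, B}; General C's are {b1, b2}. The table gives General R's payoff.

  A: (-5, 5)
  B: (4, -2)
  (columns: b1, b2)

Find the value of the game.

5/8

Row minima: A → -5, B → -2; maximin = -2.
Column maxima: b1 → 4, b2 → 5; minimax = 4.
-2 ≠ 4, so there is no saddle point; optimal play is mixed.
Let General R play A with probability p. Expected payoff against b1: (-5)p + 4(1−p) = −9p + 4; against b2: 5p + (-2)(1−p) = 7p − 2.
Setting these equal: −9p + 4 = 7p − 2 ⇒ −16p = -6 ⇒ p = 3/8, and the value is (-9)·(3/8) + 4 = 5/8.
For General C: with q = P(b1), equating A's and B's payoffs gives −10q + 5 = 6q − 2 ⇒ q = 7/16.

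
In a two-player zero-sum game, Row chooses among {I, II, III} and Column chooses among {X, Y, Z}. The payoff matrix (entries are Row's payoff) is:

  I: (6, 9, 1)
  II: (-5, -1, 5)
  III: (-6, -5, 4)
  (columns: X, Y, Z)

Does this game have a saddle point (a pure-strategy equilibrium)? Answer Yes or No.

No

Row minima: I → 1, II → -5, III → -6; maximin = 1.
Column maxima: X → 6, Y → 9, Z → 5; minimax = 5.
1 ≠ 5, so no pure-strategy equilibrium exists.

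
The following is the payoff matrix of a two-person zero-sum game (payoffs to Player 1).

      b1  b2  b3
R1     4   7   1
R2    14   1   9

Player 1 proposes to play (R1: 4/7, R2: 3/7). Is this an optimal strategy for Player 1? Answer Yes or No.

Against b1 this mix gives (4/7)·4 + (3/7)·14 = 58/7.
Against b2 this mix gives (4/7)·7 + (3/7)·1 = 31/7.
Against b3 this mix gives (4/7)·1 + (3/7)·9 = 31/7.
All of Player 2's active replies (b2, b3) yield 31/7, and no column does worse for Player 1. The mix makes Player 2 indifferent and guarantees 31/7, so it is optimal.

Yes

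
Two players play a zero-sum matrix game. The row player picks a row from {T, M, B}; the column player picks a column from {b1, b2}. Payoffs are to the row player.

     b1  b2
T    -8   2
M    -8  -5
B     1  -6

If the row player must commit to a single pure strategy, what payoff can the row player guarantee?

Row minima: T → -8, M → -8, B → -6.
The best of these is -6.

-6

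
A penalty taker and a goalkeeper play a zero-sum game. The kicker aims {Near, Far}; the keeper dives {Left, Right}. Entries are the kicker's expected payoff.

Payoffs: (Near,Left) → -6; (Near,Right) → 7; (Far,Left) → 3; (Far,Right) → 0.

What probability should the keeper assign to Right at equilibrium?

9/16

Row minima: Near → -6, Far → 0; maximin = 0.
Column maxima: Left → 3, Right → 7; minimax = 3.
0 ≠ 3, so there is no saddle point; optimal play is mixed.
Let the kicker play Near with probability p. Expected payoff against Left: (-6)p + 3(1−p) = −9p + 3; against Right: 7p + 0(1−p) = 7p.
Setting these equal: −9p + 3 = 7p ⇒ −16p = -3 ⇒ p = 3/16, and the value is (-9)·(3/16) + 3 = 21/16.
For the keeper: with q = P(Left), equating Near's and Far's payoffs gives −13q + 7 = 3q ⇒ q = 7/16.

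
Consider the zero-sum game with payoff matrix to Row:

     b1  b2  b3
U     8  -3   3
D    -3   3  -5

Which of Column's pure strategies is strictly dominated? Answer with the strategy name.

b3 holds Row's payoff strictly below b1 in every row: 3 < 8, -5 < -3.
So b1 is strictly dominated for Column.

b1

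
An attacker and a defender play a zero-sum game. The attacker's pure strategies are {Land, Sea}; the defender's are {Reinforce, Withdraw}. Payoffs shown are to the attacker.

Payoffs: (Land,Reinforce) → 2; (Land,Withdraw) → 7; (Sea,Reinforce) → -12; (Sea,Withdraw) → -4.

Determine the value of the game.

Row minima: Land → 2, Sea → -12; maximin = 2.
Column maxima: Reinforce → 2, Withdraw → 7; minimax = 2.
Since maximin = minimax = 2, there is a saddle point and the value is 2.

2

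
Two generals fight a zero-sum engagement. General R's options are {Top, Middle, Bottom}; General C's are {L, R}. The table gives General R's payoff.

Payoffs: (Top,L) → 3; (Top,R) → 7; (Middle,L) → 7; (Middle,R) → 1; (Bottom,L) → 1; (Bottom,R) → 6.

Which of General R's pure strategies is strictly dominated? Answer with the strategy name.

Bottom

Top gives a strictly higher payoff than Bottom against every column: 3 > 1, 7 > 6.
So Bottom is strictly dominated and General R never plays it.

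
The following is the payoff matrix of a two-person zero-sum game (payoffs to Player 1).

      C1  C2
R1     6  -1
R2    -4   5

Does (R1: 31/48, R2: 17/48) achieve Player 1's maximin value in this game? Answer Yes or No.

No

Against C1 this mix gives (31/48)·6 + (17/48)·(-4) = 59/24.
Against C2 this mix gives (31/48)·(-1) + (17/48)·5 = 9/8.
Player 2 will play C2, holding Player 1 to 9/8. Shifting weight toward the row that does better against C2 would raise this floor (the equalizing mix achieves 13/8 against both C2 and C1), so the proposed strategy is not optimal.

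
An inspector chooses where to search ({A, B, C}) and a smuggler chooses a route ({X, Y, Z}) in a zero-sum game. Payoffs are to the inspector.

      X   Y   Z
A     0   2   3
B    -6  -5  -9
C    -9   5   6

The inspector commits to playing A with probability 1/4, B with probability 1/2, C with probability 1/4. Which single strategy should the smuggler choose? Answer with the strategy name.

X

If the smuggler plays X, the inspector's expected payoff is (1/4)·0 + (1/2)·(-6) + (1/4)·(-9) = -21/4.
If the smuggler plays Y, the inspector's expected payoff is (1/4)·2 + (1/2)·(-5) + (1/4)·5 = -3/4.
If the smuggler plays Z, the inspector's expected payoff is (1/4)·3 + (1/2)·(-9) + (1/4)·6 = -9/4.
The smuggler minimizes the inspector's payoff; the smallest is -21/4, so the best response is X.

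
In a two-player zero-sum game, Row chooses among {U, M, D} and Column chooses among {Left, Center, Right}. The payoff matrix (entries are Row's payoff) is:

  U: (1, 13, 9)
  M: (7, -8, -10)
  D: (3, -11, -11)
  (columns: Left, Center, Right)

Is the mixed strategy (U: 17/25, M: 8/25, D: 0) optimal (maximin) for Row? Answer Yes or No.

Against Left this mix gives (17/25)·1 + (8/25)·7 = 73/25.
Against Center this mix gives (17/25)·13 + (8/25)·(-8) = 157/25.
Against Right this mix gives (17/25)·9 + (8/25)·(-10) = 73/25.
All of Column's active replies (Left, Right) yield 73/25, and no column does worse for Row. The mix makes Column indifferent and guarantees 73/25, so it is optimal.

Yes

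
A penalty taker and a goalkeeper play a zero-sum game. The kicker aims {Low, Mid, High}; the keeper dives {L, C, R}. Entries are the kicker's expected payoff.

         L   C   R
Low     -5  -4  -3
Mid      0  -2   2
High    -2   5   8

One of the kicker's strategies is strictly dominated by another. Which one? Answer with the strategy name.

Low

Mid gives a strictly higher payoff than Low against every column: 0 > -5, -2 > -4, 2 > -3.
So Low is strictly dominated and the kicker never plays it.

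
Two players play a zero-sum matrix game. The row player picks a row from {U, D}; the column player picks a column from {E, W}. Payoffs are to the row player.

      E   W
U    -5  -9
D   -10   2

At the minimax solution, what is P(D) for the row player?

1/4

Row minima: U → -9, D → -10; maximin = -9.
Column maxima: E → -5, W → 2; minimax = -5.
-9 ≠ -5, so there is no saddle point; optimal play is mixed.
Let the row player play U with probability p. Expected payoff against E: (-5)p + (-10)(1−p) = 5p − 10; against W: (-9)p + 2(1−p) = −11p + 2.
Setting these equal: 5p − 10 = −11p + 2 ⇒ 16p = 12 ⇒ p = 3/4, and the value is (5)·(3/4) − 10 = -25/4.
For the column player: with q = P(E), equating U's and D's payoffs gives 4q − 9 = −12q + 2 ⇒ q = 11/16.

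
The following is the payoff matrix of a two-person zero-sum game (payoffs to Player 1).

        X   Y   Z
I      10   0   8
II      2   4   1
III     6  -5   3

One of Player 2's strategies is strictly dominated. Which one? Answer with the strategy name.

Z holds Player 1's payoff strictly below X in every row: 8 < 10, 1 < 2, 3 < 6.
So X is strictly dominated for Player 2.

X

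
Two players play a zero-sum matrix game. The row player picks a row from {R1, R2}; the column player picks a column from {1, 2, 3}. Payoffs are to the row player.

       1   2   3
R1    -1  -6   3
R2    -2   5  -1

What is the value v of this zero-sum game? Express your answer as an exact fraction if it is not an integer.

Row minima: R1 → -6, R2 → -2; maximin = -2.
Column maxima: 1 → -1, 2 → 5, 3 → 3; minimax = -1.
-2 ≠ -1, so there is no saddle point; optimal play is mixed.
3 is strictly dominated by 1 (it gives the row player strictly more in every row), so the column player never plays it.
On the remaining 2×2 (R1, R2 vs 1, 2):
Let the row player play R1 with probability p. Expected payoff against 1: (-1)p + (-2)(1−p) = p − 2; against 2: (-6)p + 5(1−p) = −11p + 5.
Setting these equal: p − 2 = −11p + 5 ⇒ 12p = 7 ⇒ p = 7/12, and the value is (1)·(7/12) − 2 = -17/12.
For the column player: with q = P(1), equating R1's and R2's payoffs gives 5q − 6 = −7q + 5 ⇒ q = 11/12.

-17/12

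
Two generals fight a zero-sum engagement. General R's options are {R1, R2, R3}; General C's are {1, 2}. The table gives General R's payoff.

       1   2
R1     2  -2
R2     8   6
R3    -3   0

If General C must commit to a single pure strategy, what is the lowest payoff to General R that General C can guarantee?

6

Column maxima: 1 → 8, 2 → 6.
The smallest of these is 6.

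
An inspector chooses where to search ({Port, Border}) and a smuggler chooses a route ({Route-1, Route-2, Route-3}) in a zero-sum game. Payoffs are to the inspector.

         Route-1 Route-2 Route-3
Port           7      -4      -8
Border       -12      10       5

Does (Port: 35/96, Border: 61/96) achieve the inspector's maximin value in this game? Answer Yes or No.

No

Against Route-1 this mix gives (35/96)·7 + (61/96)·(-12) = -487/96.
Against Route-2 this mix gives (35/96)·(-4) + (61/96)·10 = 235/48.
Against Route-3 this mix gives (35/96)·(-8) + (61/96)·5 = 25/96.
The smuggler will play Route-1, holding the inspector to -487/96. Shifting weight toward the row that does better against Route-1 would raise this floor (the equalizing mix achieves -61/32 against both Route-1 and Route-3), so the proposed strategy is not optimal.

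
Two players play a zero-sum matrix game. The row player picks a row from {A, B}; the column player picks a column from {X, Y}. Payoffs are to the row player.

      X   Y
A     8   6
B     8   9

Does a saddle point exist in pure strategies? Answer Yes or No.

Yes

Row minima: A → 6, B → 8; maximin = 8.
Column maxima: X → 8, Y → 9; minimax = 8.
maximin = minimax = 8, so a saddle point exists.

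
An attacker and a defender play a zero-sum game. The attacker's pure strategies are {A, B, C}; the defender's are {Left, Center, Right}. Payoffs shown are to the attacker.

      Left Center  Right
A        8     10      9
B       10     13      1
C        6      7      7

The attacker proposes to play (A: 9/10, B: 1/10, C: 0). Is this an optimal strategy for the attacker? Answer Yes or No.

Yes

Against Left this mix gives (9/10)·8 + (1/10)·10 = 41/5.
Against Center this mix gives (9/10)·10 + (1/10)·13 = 103/10.
Against Right this mix gives (9/10)·9 + (1/10)·1 = 41/5.
All of the defender's active replies (Left, Right) yield 41/5, and no column does worse for the attacker. The mix makes the defender indifferent and guarantees 41/5, so it is optimal.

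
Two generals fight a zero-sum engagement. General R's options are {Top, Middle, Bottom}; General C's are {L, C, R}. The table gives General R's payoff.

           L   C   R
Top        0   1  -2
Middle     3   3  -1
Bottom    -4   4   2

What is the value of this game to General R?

Row minima: Top → -2, Middle → -1, Bottom → -4; maximin = -1.
Column maxima: L → 3, C → 4, R → 2; minimax = 2.
-1 ≠ 2, so there is no saddle point; optimal play is mixed.
Top is strictly dominated by Middle, so General R never plays it.
C is strictly dominated by R (it gives General R strictly more in every row), so General C never plays it.
On the remaining 2×2 (Middle, Bottom vs L, R):
Let General R play Middle with probability p. Expected payoff against L: 3p + (-4)(1−p) = 7p − 4; against R: (-1)p + 2(1−p) = −3p + 2.
Setting these equal: 7p − 4 = −3p + 2 ⇒ 10p = 6 ⇒ p = 3/5, and the value is (7)·(3/5) − 4 = 1/5.
For General C: with q = P(L), equating Middle's and Bottom's payoffs gives 4q − 1 = −6q + 2 ⇒ q = 3/10.

1/5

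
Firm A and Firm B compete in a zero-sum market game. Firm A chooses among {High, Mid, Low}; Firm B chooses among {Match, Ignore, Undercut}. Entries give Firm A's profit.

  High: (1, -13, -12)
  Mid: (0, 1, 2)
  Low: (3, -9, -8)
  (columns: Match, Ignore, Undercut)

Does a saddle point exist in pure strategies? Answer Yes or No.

Row minima: High → -13, Mid → 0, Low → -9; maximin = 0.
Column maxima: Match → 3, Ignore → 1, Undercut → 2; minimax = 1.
0 ≠ 1, so no pure-strategy equilibrium exists.

No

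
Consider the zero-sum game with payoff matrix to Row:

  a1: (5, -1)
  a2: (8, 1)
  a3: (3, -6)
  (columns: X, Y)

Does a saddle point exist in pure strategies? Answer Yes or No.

Yes

Row minima: a1 → -1, a2 → 1, a3 → -6; maximin = 1.
Column maxima: X → 8, Y → 1; minimax = 1.
maximin = minimax = 1, so a saddle point exists.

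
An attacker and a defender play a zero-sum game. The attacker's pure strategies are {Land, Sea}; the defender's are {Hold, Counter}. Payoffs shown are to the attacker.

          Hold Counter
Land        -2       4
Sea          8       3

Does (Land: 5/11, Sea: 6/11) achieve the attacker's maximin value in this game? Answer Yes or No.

Yes

Against Hold this mix gives (5/11)·(-2) + (6/11)·8 = 38/11.
Against Counter this mix gives (5/11)·4 + (6/11)·3 = 38/11.
All of the defender's active replies (Hold, Counter) yield 38/11, and no column does worse for the attacker. The mix makes the defender indifferent and guarantees 38/11, so it is optimal.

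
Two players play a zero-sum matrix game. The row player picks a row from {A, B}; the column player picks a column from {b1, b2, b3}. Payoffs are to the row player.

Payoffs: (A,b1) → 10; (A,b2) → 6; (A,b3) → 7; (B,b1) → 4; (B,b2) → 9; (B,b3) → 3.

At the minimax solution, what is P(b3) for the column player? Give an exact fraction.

Row minima: A → 6, B → 3; maximin = 6.
Column maxima: b1 → 10, b2 → 9, b3 → 7; minimax = 7.
6 ≠ 7, so there is no saddle point; optimal play is mixed.
b1 is strictly dominated by b3 (it gives the row player strictly more in every row), so the column player never plays it.
On the remaining 2×2 (A, B vs b2, b3):
Let the row player play A with probability p. Expected payoff against b2: 6p + 9(1−p) = −3p + 9; against b3: 7p + 3(1−p) = 4p + 3.
Setting these equal: −3p + 9 = 4p + 3 ⇒ −7p = -6 ⇒ p = 6/7, and the value is (-3)·(6/7) + 9 = 45/7.
For the column player: with q = P(b2), equating A's and B's payoffs gives −q + 7 = 6q + 3 ⇒ q = 4/7.

3/7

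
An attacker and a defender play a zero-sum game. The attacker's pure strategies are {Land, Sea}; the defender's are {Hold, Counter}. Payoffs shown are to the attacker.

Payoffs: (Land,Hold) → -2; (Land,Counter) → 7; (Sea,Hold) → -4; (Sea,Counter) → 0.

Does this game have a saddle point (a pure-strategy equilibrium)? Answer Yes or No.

Row minima: Land → -2, Sea → -4; maximin = -2.
Column maxima: Hold → -2, Counter → 7; minimax = -2.
maximin = minimax = -2, so a saddle point exists.

Yes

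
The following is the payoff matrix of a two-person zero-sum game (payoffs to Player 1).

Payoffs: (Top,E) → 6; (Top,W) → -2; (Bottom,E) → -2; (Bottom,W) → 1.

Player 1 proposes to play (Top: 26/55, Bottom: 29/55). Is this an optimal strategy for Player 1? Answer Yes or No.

Against E this mix gives (26/55)·6 + (29/55)·(-2) = 98/55.
Against W this mix gives (26/55)·(-2) + (29/55)·1 = -23/55.
Player 2 will play W, holding Player 1 to -23/55. Shifting weight toward the row that does better against W would raise this floor (the equalizing mix achieves 2/11 against both W and E), so the proposed strategy is not optimal.

No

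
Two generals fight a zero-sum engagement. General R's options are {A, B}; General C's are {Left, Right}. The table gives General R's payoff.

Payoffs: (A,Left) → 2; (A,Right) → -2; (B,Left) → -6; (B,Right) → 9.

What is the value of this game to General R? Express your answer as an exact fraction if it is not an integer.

Row minima: A → -2, B → -6; maximin = -2.
Column maxima: Left → 2, Right → 9; minimax = 2.
-2 ≠ 2, so there is no saddle point; optimal play is mixed.
Let General R play A with probability p. Expected payoff against Left: 2p + (-6)(1−p) = 8p − 6; against Right: (-2)p + 9(1−p) = −11p + 9.
Setting these equal: 8p − 6 = −11p + 9 ⇒ 19p = 15 ⇒ p = 15/19, and the value is (8)·(15/19) − 6 = 6/19.
For General C: with q = P(Left), equating A's and B's payoffs gives 4q − 2 = −15q + 9 ⇒ q = 11/19.

6/19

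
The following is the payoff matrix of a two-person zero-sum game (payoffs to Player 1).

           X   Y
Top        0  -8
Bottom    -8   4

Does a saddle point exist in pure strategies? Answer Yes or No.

Row minima: Top → -8, Bottom → -8; maximin = -8.
Column maxima: X → 0, Y → 4; minimax = 0.
-8 ≠ 0, so no pure-strategy equilibrium exists.

No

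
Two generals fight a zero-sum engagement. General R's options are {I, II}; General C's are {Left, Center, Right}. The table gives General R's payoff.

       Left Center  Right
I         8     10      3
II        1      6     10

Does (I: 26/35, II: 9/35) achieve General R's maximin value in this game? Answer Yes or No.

No

Against Left this mix gives (26/35)·8 + (9/35)·1 = 31/5.
Against Center this mix gives (26/35)·10 + (9/35)·6 = 314/35.
Against Right this mix gives (26/35)·3 + (9/35)·10 = 24/5.
General C will play Right, holding General R to 24/5. Shifting weight toward the row that does better against Right would raise this floor (the equalizing mix achieves 11/2 against both Right and Left), so the proposed strategy is not optimal.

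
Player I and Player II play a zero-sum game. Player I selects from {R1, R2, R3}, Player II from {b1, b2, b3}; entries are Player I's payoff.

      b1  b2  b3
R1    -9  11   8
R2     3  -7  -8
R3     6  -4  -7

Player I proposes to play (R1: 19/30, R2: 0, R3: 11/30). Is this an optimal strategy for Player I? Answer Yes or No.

Against b1 this mix gives (19/30)·(-9) + (11/30)·6 = -7/2.
Against b2 this mix gives (19/30)·11 + (11/30)·(-4) = 11/2.
Against b3 this mix gives (19/30)·8 + (11/30)·(-7) = 5/2.
Player II will play b1, holding Player I to -7/2. Shifting weight toward the row that does better against b1 would raise this floor (the equalizing mix achieves -1/2 against both b1 and b3), so the proposed strategy is not optimal.

No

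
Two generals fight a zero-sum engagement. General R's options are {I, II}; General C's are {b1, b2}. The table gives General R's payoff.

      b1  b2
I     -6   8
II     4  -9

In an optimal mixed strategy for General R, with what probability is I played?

13/27

Row minima: I → -6, II → -9; maximin = -6.
Column maxima: b1 → 4, b2 → 8; minimax = 4.
-6 ≠ 4, so there is no saddle point; optimal play is mixed.
Let General R play I with probability p. Expected payoff against b1: (-6)p + 4(1−p) = −10p + 4; against b2: 8p + (-9)(1−p) = 17p − 9.
Setting these equal: −10p + 4 = 17p − 9 ⇒ −27p = -13 ⇒ p = 13/27, and the value is (-10)·(13/27) + 4 = -22/27.
For General C: with q = P(b1), equating I's and II's payoffs gives −14q + 8 = 13q − 9 ⇒ q = 17/27.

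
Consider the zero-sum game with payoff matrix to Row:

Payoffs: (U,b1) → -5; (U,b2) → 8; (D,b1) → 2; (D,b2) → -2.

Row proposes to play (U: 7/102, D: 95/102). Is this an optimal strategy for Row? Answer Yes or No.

No

Against b1 this mix gives (7/102)·(-5) + (95/102)·2 = 155/102.
Against b2 this mix gives (7/102)·8 + (95/102)·(-2) = -67/51.
Column will play b2, holding Row to -67/51. Shifting weight toward the row that does better against b2 would raise this floor (the equalizing mix achieves 6/17 against both b2 and b1), so the proposed strategy is not optimal.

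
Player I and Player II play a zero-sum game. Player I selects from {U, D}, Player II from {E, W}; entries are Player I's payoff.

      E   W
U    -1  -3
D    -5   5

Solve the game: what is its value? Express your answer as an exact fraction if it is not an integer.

-5/3

Row minima: U → -3, D → -5; maximin = -3.
Column maxima: E → -1, W → 5; minimax = -1.
-3 ≠ -1, so there is no saddle point; optimal play is mixed.
Let Player I play U with probability p. Expected payoff against E: (-1)p + (-5)(1−p) = 4p − 5; against W: (-3)p + 5(1−p) = −8p + 5.
Setting these equal: 4p − 5 = −8p + 5 ⇒ 12p = 10 ⇒ p = 5/6, and the value is (4)·(5/6) − 5 = -5/3.
For Player II: with q = P(E), equating U's and D's payoffs gives 2q − 3 = −10q + 5 ⇒ q = 2/3.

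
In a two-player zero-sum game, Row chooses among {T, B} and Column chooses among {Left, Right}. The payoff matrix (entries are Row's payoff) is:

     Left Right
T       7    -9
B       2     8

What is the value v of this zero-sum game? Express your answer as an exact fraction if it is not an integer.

Row minima: T → -9, B → 2; maximin = 2.
Column maxima: Left → 7, Right → 8; minimax = 7.
2 ≠ 7, so there is no saddle point; optimal play is mixed.
Let Row play T with probability p. Expected payoff against Left: 7p + 2(1−p) = 5p + 2; against Right: (-9)p + 8(1−p) = −17p + 8.
Setting these equal: 5p + 2 = −17p + 8 ⇒ 22p = 6 ⇒ p = 3/11, and the value is (5)·(3/11) + 2 = 37/11.
For Column: with q = P(Left), equating T's and B's payoffs gives 16q − 9 = −6q + 8 ⇒ q = 17/22.

37/11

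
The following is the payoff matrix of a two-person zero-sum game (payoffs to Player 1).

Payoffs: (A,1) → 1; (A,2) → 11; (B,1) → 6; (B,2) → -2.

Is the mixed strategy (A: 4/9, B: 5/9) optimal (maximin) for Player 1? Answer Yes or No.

Against 1 this mix gives (4/9)·1 + (5/9)·6 = 34/9.
Against 2 this mix gives (4/9)·11 + (5/9)·(-2) = 34/9.
All of Player 2's active replies (1, 2) yield 34/9, and no column does worse for Player 1. The mix makes Player 2 indifferent and guarantees 34/9, so it is optimal.

Yes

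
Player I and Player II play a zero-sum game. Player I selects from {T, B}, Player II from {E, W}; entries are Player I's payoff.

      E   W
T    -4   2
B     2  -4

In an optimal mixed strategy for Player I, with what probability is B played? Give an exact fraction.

1/2

Row minima: T → -4, B → -4; maximin = -4.
Column maxima: E → 2, W → 2; minimax = 2.
-4 ≠ 2, so there is no saddle point; optimal play is mixed.
Let Player I play T with probability p. Expected payoff against E: (-4)p + 2(1−p) = −6p + 2; against W: 2p + (-4)(1−p) = 6p − 4.
Setting these equal: −6p + 2 = 6p − 4 ⇒ −12p = -6 ⇒ p = 1/2, and the value is (-6)·(1/2) + 2 = -1.
For Player II: with q = P(E), equating T's and B's payoffs gives −6q + 2 = 6q − 4 ⇒ q = 1/2.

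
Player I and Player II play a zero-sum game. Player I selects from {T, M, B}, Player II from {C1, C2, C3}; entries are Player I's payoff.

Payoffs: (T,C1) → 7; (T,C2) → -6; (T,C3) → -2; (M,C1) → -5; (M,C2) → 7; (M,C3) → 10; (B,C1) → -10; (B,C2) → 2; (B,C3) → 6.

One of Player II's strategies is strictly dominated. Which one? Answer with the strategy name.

C2 holds Player I's payoff strictly below C3 in every row: -6 < -2, 7 < 10, 2 < 6.
So C3 is strictly dominated for Player II.

C3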